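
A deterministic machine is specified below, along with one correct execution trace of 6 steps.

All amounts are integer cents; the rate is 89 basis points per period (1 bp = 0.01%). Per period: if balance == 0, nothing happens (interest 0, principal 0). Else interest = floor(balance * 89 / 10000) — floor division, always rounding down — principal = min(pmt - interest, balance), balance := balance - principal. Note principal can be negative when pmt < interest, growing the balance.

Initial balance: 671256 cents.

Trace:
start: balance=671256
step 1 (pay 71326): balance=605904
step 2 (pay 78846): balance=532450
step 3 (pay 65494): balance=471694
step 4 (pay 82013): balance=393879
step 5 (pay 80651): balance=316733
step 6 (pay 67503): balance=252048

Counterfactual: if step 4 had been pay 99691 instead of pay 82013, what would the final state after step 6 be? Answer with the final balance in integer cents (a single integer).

(re-executing from step 4 with the substitution; state before step 4: balance=471694)
step 4 (pay 99691): balance=376201
step 5 (pay 80651): balance=298898
step 6 (pay 67503): balance=234055

234055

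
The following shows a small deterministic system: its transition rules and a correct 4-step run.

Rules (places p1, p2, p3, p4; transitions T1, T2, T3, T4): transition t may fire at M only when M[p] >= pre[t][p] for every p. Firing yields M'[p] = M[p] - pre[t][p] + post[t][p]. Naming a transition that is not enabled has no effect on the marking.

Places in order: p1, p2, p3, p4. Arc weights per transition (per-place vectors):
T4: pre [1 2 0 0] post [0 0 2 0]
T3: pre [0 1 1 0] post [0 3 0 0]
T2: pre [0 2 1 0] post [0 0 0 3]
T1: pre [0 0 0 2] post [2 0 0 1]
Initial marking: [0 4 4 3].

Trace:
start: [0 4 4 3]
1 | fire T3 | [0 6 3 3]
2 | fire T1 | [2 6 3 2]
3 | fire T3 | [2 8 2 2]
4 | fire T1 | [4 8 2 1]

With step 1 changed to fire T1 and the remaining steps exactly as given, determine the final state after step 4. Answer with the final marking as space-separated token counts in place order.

(re-executing from step 1 with the substitution; state before step 1: [0 4 4 3])
1 | fire T1 | [2 4 4 2]
2 | fire T1 | [4 4 4 1]
3 | fire T3 | [4 6 3 1]
4 | fire T1 | [4 6 3 1]

4 6 3 1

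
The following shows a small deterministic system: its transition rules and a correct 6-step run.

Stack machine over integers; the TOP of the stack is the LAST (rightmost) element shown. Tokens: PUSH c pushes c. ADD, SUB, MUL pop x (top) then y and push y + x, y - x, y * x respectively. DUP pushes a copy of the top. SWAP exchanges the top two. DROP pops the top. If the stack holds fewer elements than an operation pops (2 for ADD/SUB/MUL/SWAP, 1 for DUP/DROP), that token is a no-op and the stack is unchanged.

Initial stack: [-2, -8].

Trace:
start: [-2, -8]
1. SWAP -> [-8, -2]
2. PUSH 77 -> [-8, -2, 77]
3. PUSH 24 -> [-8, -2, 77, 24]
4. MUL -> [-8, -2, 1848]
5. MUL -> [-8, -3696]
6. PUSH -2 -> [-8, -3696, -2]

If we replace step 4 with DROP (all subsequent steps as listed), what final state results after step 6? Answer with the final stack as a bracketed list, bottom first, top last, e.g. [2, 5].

[-8, -154, -2]

(re-executing from step 4 with the substitution; state before step 4: [-8, -2, 77, 24])
4. DROP -> [-8, -2, 77]
5. MUL -> [-8, -154]
6. PUSH -2 -> [-8, -154, -2]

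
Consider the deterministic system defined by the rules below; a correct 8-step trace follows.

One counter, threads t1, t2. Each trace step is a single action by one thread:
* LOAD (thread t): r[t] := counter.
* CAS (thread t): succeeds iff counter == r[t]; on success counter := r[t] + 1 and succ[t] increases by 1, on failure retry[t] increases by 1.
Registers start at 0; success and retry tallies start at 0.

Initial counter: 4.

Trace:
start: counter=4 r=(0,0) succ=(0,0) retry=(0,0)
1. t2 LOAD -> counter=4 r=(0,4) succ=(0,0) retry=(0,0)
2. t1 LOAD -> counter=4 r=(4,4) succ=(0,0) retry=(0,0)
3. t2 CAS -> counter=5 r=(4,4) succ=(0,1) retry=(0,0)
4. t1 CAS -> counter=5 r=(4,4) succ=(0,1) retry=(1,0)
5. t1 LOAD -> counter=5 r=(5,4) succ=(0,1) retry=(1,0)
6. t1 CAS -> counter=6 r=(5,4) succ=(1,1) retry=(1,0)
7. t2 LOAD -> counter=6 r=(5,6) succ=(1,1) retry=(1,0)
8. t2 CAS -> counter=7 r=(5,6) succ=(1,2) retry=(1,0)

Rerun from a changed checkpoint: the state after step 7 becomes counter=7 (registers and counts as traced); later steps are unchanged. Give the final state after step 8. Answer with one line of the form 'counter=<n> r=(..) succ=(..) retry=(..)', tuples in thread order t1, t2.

state after step 7 := counter=7 r=(5,6) succ=(1,1) retry=(1,0)
8. t2 CAS -> counter=7 r=(5,6) succ=(1,1) retry=(1,1)

counter=7 r=(5,6) succ=(1,1) retry=(1,1)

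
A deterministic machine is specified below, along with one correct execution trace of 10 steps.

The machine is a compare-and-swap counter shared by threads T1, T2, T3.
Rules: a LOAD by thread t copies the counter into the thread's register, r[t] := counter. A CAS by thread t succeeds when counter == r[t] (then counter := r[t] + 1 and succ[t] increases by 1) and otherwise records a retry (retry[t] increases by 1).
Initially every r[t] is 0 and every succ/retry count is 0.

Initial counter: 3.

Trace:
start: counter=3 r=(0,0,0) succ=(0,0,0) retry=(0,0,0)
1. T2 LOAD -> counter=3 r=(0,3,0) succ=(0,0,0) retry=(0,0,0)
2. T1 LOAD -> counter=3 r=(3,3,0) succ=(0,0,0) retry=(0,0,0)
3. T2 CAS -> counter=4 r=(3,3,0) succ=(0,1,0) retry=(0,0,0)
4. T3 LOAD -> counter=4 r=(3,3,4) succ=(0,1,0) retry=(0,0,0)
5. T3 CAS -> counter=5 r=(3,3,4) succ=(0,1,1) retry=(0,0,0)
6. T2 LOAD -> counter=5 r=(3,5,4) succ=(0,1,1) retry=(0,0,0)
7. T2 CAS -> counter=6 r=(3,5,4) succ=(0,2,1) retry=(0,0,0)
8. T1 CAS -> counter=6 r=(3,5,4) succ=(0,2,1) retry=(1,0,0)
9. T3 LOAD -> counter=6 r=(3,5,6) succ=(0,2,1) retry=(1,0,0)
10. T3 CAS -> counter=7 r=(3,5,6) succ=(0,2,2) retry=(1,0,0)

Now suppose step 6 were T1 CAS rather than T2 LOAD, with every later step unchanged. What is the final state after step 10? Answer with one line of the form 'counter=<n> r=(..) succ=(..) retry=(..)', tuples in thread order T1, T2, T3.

(re-executing from step 6 with the substitution; state before step 6: counter=5 r=(3,3,4) succ=(0,1,1) retry=(0,0,0))
6. T1 CAS -> counter=5 r=(3,3,4) succ=(0,1,1) retry=(1,0,0)
7. T2 CAS -> counter=5 r=(3,3,4) succ=(0,1,1) retry=(1,1,0)
8. T1 CAS -> counter=5 r=(3,3,4) succ=(0,1,1) retry=(2,1,0)
9. T3 LOAD -> counter=5 r=(3,3,5) succ=(0,1,1) retry=(2,1,0)
10. T3 CAS -> counter=6 r=(3,3,5) succ=(0,1,2) retry=(2,1,0)

counter=6 r=(3,3,5) succ=(0,1,2) retry=(2,1,0)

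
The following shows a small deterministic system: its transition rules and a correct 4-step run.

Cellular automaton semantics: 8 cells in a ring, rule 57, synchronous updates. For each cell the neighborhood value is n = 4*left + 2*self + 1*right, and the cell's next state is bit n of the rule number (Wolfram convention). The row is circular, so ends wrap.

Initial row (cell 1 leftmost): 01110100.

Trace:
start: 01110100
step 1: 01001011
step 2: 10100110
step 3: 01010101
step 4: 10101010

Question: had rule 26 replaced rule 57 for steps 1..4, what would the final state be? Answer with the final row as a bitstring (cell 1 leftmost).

10110010

(re-executing steps 1..4 under rule 26; state before step 1: 01110100)
step 1: 11000010
step 2: 10100100
step 3: 00011011
step 4: 10110010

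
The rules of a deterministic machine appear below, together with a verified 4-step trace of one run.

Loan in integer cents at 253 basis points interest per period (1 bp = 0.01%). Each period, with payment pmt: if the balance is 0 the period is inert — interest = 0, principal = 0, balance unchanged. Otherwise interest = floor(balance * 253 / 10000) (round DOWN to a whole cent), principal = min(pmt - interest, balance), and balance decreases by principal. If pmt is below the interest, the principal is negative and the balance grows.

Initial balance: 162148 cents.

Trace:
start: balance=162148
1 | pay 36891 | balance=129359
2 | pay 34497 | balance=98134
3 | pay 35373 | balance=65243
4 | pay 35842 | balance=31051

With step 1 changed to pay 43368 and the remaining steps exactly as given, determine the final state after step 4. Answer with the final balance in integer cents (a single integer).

24070

(re-executing from step 1 with the substitution; state before step 1: balance=162148)
1 | pay 43368 | balance=122882
2 | pay 34497 | balance=91493
3 | pay 35373 | balance=58434
4 | pay 35842 | balance=24070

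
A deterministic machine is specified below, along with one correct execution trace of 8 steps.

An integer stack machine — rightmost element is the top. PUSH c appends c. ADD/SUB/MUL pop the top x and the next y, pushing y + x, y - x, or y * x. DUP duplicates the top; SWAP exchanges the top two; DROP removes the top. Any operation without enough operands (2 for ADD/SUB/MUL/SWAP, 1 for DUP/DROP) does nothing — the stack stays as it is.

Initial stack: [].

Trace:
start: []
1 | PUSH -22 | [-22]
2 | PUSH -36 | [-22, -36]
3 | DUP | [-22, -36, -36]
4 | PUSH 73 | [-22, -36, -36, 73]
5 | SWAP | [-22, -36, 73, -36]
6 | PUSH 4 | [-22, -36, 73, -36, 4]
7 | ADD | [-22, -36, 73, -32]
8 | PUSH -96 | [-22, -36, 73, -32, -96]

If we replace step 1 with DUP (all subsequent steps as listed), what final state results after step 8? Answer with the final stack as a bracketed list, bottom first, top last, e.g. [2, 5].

(re-executing from step 1 with the substitution; state before step 1: [])
1 | DUP | []
2 | PUSH -36 | [-36]
3 | DUP | [-36, -36]
4 | PUSH 73 | [-36, -36, 73]
5 | SWAP | [-36, 73, -36]
6 | PUSH 4 | [-36, 73, -36, 4]
7 | ADD | [-36, 73, -32]
8 | PUSH -96 | [-36, 73, -32, -96]

[-36, 73, -32, -96]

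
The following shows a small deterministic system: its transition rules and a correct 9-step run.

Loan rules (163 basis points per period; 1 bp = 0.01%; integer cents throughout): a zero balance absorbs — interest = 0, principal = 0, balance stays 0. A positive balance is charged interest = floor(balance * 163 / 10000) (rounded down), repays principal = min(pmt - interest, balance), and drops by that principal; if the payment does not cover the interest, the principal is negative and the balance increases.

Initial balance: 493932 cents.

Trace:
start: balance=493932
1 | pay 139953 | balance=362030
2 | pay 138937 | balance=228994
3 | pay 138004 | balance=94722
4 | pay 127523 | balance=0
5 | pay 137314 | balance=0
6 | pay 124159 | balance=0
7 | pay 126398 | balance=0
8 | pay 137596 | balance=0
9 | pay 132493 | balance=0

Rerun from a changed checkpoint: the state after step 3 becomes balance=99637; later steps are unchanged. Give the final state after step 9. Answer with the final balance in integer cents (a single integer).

0

state after step 3 := balance=99637
4 | pay 127523 | balance=0
5 | pay 137314 | balance=0
6 | pay 124159 | balance=0
7 | pay 126398 | balance=0
8 | pay 137596 | balance=0
9 | pay 132493 | balance=0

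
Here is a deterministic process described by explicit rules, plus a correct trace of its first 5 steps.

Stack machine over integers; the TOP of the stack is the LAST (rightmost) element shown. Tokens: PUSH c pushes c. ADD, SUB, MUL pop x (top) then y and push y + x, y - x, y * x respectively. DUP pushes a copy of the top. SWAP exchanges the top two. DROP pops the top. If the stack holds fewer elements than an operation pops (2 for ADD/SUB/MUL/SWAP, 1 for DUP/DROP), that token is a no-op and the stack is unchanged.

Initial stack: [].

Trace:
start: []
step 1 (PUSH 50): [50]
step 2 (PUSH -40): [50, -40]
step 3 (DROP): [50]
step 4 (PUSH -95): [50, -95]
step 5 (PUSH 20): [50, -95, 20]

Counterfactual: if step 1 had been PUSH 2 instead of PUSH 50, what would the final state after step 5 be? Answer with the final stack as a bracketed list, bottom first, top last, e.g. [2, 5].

[2, -95, 20]

(re-executing from step 1 with the substitution; state before step 1: [])
step 1 (PUSH 2): [2]
step 2 (PUSH -40): [2, -40]
step 3 (DROP): [2]
step 4 (PUSH -95): [2, -95]
step 5 (PUSH 20): [2, -95, 20]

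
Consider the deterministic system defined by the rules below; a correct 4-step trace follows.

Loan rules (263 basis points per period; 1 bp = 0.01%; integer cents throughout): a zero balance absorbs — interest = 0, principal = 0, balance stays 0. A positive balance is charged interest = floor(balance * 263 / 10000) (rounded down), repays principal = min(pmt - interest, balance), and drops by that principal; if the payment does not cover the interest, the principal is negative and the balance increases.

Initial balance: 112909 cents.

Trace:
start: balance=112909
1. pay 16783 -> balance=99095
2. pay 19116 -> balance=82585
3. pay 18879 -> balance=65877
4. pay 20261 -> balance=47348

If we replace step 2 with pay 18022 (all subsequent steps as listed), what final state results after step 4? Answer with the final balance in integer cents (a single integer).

(re-executing from step 2 with the substitution; state before step 2: balance=99095)
2. pay 18022 -> balance=83679
3. pay 18879 -> balance=67000
4. pay 20261 -> balance=48501

48501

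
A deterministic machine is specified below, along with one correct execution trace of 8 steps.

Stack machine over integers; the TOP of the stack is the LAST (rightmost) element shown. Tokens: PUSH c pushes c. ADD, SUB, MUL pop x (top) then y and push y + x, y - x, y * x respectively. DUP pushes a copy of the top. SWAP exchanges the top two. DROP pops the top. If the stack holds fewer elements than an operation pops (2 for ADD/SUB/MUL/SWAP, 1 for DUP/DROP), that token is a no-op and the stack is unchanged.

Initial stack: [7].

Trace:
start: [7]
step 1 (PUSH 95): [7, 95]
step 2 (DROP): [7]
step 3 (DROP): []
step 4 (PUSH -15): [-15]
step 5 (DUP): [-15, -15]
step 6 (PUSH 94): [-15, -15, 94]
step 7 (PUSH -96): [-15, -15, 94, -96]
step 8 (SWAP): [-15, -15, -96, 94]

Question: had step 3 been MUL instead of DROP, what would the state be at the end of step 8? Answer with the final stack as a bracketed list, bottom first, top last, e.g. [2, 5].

[7, -15, -15, -96, 94]

(re-executing from step 3 with the substitution; state before step 3: [7])
step 3 (MUL): [7]
step 4 (PUSH -15): [7, -15]
step 5 (DUP): [7, -15, -15]
step 6 (PUSH 94): [7, -15, -15, 94]
step 7 (PUSH -96): [7, -15, -15, 94, -96]
step 8 (SWAP): [7, -15, -15, -96, 94]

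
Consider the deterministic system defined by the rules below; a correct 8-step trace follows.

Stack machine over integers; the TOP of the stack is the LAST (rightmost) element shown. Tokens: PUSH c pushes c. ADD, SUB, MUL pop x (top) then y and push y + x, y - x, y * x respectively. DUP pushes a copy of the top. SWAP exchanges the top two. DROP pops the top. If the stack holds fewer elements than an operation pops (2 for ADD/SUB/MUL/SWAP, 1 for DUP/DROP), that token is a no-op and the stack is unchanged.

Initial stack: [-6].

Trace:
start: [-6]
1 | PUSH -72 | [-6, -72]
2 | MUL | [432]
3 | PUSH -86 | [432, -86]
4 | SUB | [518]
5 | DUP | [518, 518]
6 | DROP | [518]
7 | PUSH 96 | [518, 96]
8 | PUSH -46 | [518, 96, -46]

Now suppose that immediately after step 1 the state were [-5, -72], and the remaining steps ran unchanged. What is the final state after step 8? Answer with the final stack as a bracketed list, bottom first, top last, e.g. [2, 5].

state after step 1 := [-5, -72]
2 | MUL | [360]
3 | PUSH -86 | [360, -86]
4 | SUB | [446]
5 | DUP | [446, 446]
6 | DROP | [446]
7 | PUSH 96 | [446, 96]
8 | PUSH -46 | [446, 96, -46]

[446, 96, -46]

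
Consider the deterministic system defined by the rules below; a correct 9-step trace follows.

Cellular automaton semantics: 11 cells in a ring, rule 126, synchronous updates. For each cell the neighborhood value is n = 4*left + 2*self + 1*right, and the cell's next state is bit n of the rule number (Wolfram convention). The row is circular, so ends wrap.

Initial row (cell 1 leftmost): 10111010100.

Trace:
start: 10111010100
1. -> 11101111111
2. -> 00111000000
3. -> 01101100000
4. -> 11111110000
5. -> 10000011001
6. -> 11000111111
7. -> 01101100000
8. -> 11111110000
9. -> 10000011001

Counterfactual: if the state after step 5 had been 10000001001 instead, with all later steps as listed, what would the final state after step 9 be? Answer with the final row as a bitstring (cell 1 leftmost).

10000001101

state after step 5 := 10000001001
6. -> 11000011111
7. -> 01100110000
8. -> 11111111000
9. -> 10000001101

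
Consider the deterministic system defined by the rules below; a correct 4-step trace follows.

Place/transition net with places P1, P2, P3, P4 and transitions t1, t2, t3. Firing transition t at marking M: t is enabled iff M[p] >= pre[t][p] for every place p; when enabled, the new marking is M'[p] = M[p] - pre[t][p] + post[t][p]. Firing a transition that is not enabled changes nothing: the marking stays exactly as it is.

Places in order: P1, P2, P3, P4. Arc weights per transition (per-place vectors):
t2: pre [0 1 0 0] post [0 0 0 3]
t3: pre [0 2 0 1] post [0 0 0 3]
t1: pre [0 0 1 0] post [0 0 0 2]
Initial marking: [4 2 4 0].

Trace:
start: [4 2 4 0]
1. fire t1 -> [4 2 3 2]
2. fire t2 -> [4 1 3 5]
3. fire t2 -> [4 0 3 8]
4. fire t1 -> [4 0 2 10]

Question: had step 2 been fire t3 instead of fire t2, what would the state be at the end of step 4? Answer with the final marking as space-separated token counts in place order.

(re-executing from step 2 with the substitution; state before step 2: [4 2 3 2])
2. fire t3 -> [4 0 3 4]
3. fire t2 -> [4 0 3 4]
4. fire t1 -> [4 0 2 6]

4 0 2 6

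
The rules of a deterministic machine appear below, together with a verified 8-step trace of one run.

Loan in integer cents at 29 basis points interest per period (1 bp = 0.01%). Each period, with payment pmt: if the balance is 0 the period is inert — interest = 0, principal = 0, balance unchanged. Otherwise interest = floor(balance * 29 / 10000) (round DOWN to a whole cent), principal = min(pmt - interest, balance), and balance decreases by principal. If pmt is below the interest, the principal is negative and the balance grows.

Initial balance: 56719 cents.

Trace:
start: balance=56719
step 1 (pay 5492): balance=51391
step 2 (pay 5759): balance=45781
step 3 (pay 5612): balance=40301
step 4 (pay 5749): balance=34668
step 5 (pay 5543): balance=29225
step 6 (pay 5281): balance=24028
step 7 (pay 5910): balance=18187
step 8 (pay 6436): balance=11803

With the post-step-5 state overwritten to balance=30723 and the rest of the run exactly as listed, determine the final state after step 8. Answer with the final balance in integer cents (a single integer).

state after step 5 := balance=30723
step 6 (pay 5281): balance=25531
step 7 (pay 5910): balance=19695
step 8 (pay 6436): balance=13316

13316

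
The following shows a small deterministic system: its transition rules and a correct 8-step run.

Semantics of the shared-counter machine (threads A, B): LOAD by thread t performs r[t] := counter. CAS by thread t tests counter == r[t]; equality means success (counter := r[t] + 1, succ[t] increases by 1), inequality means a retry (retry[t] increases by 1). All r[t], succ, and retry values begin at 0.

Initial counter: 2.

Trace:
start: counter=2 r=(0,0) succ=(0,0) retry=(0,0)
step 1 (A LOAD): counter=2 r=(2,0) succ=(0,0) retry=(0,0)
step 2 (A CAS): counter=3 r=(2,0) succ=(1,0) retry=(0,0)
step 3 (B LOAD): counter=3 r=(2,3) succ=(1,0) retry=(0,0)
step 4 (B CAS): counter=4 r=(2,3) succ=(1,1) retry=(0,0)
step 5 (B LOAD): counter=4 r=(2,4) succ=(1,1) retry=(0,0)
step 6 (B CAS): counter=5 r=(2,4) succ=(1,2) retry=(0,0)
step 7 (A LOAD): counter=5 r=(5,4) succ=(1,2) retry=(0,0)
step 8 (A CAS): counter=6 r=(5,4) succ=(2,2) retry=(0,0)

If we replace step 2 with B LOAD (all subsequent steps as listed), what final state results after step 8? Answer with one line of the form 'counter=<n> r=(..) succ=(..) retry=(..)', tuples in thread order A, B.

(re-executing from step 2 with the substitution; state before step 2: counter=2 r=(2,0) succ=(0,0) retry=(0,0))
step 2 (B LOAD): counter=2 r=(2,2) succ=(0,0) retry=(0,0)
step 3 (B LOAD): counter=2 r=(2,2) succ=(0,0) retry=(0,0)
step 4 (B CAS): counter=3 r=(2,2) succ=(0,1) retry=(0,0)
step 5 (B LOAD): counter=3 r=(2,3) succ=(0,1) retry=(0,0)
step 6 (B CAS): counter=4 r=(2,3) succ=(0,2) retry=(0,0)
step 7 (A LOAD): counter=4 r=(4,3) succ=(0,2) retry=(0,0)
step 8 (A CAS): counter=5 r=(4,3) succ=(1,2) retry=(0,0)

counter=5 r=(4,3) succ=(1,2) retry=(0,0)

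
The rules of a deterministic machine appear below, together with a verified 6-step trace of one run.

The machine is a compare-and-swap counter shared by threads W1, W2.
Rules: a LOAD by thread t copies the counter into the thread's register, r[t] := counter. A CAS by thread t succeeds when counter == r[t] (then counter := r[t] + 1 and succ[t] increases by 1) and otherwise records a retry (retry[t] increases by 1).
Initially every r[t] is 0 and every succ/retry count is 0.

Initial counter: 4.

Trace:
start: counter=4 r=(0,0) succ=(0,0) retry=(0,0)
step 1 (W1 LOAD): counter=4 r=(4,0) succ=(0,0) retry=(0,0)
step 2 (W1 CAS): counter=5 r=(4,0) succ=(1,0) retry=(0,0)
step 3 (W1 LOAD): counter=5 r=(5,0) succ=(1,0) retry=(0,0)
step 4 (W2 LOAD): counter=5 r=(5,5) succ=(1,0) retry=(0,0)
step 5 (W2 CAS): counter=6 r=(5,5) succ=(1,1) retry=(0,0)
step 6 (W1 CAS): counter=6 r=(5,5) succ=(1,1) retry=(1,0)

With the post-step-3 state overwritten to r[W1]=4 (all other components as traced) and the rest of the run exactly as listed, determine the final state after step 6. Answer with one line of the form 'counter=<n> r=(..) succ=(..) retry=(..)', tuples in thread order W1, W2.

counter=6 r=(4,5) succ=(1,1) retry=(1,0)

state after step 3 := counter=5 r=(4,0) succ=(1,0) retry=(0,0)
step 4 (W2 LOAD): counter=5 r=(4,5) succ=(1,0) retry=(0,0)
step 5 (W2 CAS): counter=6 r=(4,5) succ=(1,1) retry=(0,0)
step 6 (W1 CAS): counter=6 r=(4,5) succ=(1,1) retry=(1,0)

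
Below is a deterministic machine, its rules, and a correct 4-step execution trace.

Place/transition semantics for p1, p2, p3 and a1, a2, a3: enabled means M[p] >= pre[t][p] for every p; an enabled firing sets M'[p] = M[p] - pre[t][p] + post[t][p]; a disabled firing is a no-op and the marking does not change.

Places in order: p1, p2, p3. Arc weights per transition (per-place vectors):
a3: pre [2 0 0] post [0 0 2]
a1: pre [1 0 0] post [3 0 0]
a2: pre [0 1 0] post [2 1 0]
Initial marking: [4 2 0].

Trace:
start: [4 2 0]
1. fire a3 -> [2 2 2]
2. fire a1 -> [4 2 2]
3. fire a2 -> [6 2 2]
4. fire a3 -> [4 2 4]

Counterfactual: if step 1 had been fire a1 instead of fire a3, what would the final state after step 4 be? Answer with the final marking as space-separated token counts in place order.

8 2 2

(re-executing from step 1 with the substitution; state before step 1: [4 2 0])
1. fire a1 -> [6 2 0]
2. fire a1 -> [8 2 0]
3. fire a2 -> [10 2 0]
4. fire a3 -> [8 2 2]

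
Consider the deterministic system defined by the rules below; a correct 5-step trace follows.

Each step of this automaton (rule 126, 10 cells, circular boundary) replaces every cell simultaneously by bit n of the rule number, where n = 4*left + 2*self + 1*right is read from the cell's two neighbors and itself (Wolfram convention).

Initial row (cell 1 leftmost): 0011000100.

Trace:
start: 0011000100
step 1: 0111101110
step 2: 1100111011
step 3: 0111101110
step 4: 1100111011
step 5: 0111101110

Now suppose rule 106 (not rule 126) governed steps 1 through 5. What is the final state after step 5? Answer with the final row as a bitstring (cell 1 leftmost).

0111000111

(re-executing steps 1..5 under rule 106; state before step 1: 0011000100)
step 1: 0111001000
step 2: 1101010000
step 3: 1110100001
step 4: 0011000011
step 5: 0111000111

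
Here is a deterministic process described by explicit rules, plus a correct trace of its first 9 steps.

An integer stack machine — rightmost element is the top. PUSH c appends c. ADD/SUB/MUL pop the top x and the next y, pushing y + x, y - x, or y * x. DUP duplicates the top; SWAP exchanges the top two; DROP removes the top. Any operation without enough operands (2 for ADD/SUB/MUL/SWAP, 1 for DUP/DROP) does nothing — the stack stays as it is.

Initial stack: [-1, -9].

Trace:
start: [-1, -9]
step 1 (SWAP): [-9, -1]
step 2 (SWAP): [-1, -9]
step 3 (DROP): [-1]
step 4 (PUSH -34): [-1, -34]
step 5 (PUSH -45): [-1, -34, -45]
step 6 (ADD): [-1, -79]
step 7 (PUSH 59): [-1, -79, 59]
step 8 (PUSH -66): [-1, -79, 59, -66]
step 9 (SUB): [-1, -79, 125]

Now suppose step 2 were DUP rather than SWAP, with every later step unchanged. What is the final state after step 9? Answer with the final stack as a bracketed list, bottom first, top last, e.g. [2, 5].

[-9, -1, -79, 125]

(re-executing from step 2 with the substitution; state before step 2: [-9, -1])
step 2 (DUP): [-9, -1, -1]
step 3 (DROP): [-9, -1]
step 4 (PUSH -34): [-9, -1, -34]
step 5 (PUSH -45): [-9, -1, -34, -45]
step 6 (ADD): [-9, -1, -79]
step 7 (PUSH 59): [-9, -1, -79, 59]
step 8 (PUSH -66): [-9, -1, -79, 59, -66]
step 9 (SUB): [-9, -1, -79, 125]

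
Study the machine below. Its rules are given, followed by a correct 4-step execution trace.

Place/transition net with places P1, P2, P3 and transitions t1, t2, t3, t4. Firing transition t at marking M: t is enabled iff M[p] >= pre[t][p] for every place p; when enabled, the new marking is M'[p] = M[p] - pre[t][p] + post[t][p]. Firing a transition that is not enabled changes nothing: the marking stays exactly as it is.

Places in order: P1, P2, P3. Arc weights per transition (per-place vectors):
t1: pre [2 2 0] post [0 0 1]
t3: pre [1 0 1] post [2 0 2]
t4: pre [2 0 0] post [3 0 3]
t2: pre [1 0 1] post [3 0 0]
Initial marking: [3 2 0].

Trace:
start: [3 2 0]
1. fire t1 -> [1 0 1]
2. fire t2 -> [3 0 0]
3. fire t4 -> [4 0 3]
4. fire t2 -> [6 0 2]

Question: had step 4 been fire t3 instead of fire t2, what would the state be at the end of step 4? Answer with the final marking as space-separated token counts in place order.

5 0 4

(re-executing from step 4 with the substitution; state before step 4: [4 0 3])
4. fire t3 -> [5 0 4]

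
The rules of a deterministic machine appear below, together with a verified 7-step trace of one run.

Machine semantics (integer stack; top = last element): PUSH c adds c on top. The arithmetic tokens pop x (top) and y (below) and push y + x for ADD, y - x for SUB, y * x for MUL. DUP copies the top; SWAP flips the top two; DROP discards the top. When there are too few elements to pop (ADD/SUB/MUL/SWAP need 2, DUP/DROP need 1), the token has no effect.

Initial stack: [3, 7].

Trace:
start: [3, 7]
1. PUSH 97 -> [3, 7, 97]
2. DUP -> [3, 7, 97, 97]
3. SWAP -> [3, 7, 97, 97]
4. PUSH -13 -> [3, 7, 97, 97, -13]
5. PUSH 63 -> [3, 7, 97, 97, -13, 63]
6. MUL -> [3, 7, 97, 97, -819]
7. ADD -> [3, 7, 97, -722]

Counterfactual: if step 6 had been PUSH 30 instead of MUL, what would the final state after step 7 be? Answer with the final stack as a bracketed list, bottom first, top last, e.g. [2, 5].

(re-executing from step 6 with the substitution; state before step 6: [3, 7, 97, 97, -13, 63])
6. PUSH 30 -> [3, 7, 97, 97, -13, 63, 30]
7. ADD -> [3, 7, 97, 97, -13, 93]

[3, 7, 97, 97, -13, 93]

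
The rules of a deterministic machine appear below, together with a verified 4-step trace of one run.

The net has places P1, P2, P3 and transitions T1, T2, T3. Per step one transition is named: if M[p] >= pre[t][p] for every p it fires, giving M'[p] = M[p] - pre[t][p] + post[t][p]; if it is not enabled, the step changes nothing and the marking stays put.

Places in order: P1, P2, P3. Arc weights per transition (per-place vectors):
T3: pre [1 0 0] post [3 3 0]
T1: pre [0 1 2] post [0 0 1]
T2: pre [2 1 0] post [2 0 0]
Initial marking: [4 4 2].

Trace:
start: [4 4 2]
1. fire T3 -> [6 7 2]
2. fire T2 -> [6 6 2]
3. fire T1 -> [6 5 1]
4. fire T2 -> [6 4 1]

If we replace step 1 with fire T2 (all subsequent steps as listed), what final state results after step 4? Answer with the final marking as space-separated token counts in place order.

4 0 1

(re-executing from step 1 with the substitution; state before step 1: [4 4 2])
1. fire T2 -> [4 3 2]
2. fire T2 -> [4 2 2]
3. fire T1 -> [4 1 1]
4. fire T2 -> [4 0 1]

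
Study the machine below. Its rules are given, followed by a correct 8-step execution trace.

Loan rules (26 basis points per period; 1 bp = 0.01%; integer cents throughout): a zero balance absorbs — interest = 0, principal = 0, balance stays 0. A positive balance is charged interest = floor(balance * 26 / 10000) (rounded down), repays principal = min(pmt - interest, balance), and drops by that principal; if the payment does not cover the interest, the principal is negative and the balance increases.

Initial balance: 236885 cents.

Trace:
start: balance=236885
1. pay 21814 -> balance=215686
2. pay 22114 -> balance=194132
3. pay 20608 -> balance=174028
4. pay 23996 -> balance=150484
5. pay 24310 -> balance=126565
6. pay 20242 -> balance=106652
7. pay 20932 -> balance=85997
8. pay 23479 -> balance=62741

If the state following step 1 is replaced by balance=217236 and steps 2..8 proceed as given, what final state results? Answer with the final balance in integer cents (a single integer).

state after step 1 := balance=217236
2. pay 22114 -> balance=195686
3. pay 20608 -> balance=175586
4. pay 23996 -> balance=152046
5. pay 24310 -> balance=128131
6. pay 20242 -> balance=108222
7. pay 20932 -> balance=87571
8. pay 23479 -> balance=64319

64319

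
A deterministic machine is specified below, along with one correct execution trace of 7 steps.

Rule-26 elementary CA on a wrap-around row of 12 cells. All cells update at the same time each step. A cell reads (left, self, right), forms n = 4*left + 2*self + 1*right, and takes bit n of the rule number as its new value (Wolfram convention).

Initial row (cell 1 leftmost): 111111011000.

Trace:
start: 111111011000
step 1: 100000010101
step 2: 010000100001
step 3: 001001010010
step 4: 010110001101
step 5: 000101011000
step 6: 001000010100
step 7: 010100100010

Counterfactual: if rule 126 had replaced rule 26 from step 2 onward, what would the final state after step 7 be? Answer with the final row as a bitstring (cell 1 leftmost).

(re-executing steps 2..7 under rule 126; state before step 2: 100000010101)
step 2: 110000111111
step 3: 011001100000
step 4: 111111110000
step 5: 100000011001
step 6: 110000111111
step 7: 011001100000

011001100000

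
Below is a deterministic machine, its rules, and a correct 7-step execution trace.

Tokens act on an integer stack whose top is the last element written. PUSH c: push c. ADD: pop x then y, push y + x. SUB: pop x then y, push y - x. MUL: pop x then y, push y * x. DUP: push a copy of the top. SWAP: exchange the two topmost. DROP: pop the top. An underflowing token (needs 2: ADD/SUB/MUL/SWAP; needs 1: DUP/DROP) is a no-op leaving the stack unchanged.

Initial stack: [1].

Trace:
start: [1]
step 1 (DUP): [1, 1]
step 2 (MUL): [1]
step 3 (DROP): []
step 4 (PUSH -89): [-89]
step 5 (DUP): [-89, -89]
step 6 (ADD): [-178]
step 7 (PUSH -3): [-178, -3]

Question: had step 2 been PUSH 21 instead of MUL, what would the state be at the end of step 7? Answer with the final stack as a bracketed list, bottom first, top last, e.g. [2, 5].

(re-executing from step 2 with the substitution; state before step 2: [1, 1])
step 2 (PUSH 21): [1, 1, 21]
step 3 (DROP): [1, 1]
step 4 (PUSH -89): [1, 1, -89]
step 5 (DUP): [1, 1, -89, -89]
step 6 (ADD): [1, 1, -178]
step 7 (PUSH -3): [1, 1, -178, -3]

[1, 1, -178, -3]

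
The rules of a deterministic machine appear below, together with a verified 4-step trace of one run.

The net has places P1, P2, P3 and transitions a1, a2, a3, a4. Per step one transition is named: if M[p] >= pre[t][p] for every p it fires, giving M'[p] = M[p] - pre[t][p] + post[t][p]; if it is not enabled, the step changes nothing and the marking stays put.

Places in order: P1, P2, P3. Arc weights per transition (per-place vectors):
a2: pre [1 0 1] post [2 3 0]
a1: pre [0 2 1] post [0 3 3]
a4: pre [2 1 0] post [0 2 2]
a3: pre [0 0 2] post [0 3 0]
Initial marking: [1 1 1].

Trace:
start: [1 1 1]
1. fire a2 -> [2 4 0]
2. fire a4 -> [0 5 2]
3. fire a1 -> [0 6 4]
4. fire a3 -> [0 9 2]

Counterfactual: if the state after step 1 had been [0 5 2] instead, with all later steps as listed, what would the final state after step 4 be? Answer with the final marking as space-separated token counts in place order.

state after step 1 := [0 5 2]
2. fire a4 -> [0 5 2]
3. fire a1 -> [0 6 4]
4. fire a3 -> [0 9 2]

0 9 2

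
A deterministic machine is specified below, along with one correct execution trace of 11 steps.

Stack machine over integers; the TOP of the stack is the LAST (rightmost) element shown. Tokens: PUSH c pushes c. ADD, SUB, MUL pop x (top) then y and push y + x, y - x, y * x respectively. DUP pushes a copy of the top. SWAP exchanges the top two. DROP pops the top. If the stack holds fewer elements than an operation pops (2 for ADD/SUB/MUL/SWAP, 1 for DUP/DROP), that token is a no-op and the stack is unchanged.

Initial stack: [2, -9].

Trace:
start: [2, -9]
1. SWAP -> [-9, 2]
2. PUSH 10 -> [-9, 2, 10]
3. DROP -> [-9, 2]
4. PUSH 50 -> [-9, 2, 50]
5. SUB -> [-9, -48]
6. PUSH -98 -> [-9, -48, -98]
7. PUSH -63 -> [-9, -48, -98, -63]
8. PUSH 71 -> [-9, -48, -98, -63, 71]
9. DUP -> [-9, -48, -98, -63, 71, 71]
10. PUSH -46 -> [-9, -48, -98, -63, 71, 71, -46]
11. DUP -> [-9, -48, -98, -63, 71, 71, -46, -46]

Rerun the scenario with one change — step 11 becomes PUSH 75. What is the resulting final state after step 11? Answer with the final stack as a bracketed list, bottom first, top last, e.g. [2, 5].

[-9, -48, -98, -63, 71, 71, -46, 75]

(re-executing from step 11 with the substitution; state before step 11: [-9, -48, -98, -63, 71, 71, -46])
11. PUSH 75 -> [-9, -48, -98, -63, 71, 71, -46, 75]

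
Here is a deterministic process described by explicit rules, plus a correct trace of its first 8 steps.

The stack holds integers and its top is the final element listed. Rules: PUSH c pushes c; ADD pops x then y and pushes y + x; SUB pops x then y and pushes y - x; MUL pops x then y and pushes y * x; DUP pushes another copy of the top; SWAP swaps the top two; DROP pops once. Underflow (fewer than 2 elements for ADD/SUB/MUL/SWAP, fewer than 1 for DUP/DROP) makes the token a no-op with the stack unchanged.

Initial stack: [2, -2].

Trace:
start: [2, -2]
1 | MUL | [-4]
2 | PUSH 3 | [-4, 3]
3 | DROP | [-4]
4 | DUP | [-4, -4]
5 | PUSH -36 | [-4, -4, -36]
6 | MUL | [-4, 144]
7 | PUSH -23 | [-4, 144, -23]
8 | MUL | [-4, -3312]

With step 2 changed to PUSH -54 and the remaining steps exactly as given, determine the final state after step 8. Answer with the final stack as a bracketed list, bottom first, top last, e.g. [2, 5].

(re-executing from step 2 with the substitution; state before step 2: [-4])
2 | PUSH -54 | [-4, -54]
3 | DROP | [-4]
4 | DUP | [-4, -4]
5 | PUSH -36 | [-4, -4, -36]
6 | MUL | [-4, 144]
7 | PUSH -23 | [-4, 144, -23]
8 | MUL | [-4, -3312]

[-4, -3312]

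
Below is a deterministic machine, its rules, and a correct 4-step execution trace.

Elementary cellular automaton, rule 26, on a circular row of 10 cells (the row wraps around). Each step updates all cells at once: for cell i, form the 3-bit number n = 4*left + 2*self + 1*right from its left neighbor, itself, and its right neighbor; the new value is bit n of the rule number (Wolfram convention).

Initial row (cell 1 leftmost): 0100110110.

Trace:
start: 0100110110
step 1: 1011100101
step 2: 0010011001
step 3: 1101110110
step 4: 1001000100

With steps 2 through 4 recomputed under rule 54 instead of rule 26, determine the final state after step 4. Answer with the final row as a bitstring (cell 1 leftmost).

(re-executing steps 2..4 under rule 54; state before step 2: 1011100101)
step 2: 0100011110
step 3: 1110100001
step 4: 0001110010

0001110010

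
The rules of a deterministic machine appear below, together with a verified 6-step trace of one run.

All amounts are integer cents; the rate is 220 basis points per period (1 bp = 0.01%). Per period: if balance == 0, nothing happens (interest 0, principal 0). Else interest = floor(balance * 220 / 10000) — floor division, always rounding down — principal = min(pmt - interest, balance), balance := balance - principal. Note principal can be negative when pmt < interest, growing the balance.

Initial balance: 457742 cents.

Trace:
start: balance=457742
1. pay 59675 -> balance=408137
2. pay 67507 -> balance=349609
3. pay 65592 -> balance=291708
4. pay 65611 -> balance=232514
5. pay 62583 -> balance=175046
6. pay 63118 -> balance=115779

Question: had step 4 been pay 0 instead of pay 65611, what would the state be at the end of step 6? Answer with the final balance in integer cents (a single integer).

(re-executing from step 4 with the substitution; state before step 4: balance=291708)
4. pay 0 -> balance=298125
5. pay 62583 -> balance=242100
6. pay 63118 -> balance=184308

184308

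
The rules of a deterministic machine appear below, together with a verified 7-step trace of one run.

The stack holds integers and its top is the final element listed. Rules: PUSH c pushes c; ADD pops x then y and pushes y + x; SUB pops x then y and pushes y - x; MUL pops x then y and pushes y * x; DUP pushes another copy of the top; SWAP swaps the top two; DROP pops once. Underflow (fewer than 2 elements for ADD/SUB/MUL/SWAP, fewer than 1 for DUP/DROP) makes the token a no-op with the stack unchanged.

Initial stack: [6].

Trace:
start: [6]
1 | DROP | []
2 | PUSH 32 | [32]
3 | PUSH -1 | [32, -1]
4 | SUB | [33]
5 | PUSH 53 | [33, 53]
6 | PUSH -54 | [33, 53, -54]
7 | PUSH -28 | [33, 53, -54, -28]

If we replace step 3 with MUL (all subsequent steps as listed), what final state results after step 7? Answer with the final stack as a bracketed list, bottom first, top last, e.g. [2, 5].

(re-executing from step 3 with the substitution; state before step 3: [32])
3 | MUL | [32]
4 | SUB | [32]
5 | PUSH 53 | [32, 53]
6 | PUSH -54 | [32, 53, -54]
7 | PUSH -28 | [32, 53, -54, -28]

[32, 53, -54, -28]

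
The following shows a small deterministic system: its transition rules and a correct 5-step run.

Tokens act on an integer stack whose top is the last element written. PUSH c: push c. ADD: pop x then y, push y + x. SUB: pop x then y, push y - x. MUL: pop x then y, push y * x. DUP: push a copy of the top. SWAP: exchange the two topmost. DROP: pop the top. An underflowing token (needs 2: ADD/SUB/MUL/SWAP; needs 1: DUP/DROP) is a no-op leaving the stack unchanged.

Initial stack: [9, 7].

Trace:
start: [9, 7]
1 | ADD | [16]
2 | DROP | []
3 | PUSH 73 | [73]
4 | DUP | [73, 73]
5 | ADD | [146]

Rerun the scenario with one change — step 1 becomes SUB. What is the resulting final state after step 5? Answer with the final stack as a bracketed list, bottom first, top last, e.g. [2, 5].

[146]

(re-executing from step 1 with the substitution; state before step 1: [9, 7])
1 | SUB | [2]
2 | DROP | []
3 | PUSH 73 | [73]
4 | DUP | [73, 73]
5 | ADD | [146]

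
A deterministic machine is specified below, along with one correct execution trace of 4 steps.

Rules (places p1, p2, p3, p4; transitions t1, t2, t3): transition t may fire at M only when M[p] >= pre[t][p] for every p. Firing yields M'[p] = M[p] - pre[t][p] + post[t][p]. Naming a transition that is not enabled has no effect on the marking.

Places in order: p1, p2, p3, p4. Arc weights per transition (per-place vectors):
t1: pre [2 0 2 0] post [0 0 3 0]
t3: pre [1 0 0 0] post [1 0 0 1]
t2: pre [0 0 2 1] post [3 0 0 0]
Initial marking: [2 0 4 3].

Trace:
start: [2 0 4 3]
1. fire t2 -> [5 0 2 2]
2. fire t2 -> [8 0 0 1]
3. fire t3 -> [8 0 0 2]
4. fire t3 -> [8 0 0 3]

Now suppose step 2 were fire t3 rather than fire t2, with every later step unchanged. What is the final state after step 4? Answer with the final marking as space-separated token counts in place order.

(re-executing from step 2 with the substitution; state before step 2: [5 0 2 2])
2. fire t3 -> [5 0 2 3]
3. fire t3 -> [5 0 2 4]
4. fire t3 -> [5 0 2 5]

5 0 2 5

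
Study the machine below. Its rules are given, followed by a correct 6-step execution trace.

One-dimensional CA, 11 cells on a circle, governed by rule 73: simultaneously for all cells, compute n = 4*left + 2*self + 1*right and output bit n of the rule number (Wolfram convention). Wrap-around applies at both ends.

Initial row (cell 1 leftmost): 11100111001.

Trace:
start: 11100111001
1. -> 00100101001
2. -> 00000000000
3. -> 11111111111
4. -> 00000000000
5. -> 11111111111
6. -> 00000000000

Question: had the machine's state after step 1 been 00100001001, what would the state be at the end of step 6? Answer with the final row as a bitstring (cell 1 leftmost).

10101101010

state after step 1 := 00100001001
2. -> 00001100000
3. -> 11101101111
4. -> 00101101000
5. -> 10001100011
6. -> 10101101010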